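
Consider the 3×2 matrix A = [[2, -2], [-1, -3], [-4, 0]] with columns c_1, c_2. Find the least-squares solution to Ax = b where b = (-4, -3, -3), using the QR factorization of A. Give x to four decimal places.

e_1 = c_1/‖c_1‖ = (2, -1, -4)/4.5826 = (0.4364, -0.2182, -0.8729).
r_{12} = e_1·c_2 = -0.2182.
u_2 = c_2 + 0.2182·e_1 = (-1.9048, -3.0476, -0.1905).
‖u_2‖ = 3.5989, so e_2 = (-0.5293, -0.8468, -0.0529).
Qᵀb = (1.5275, 4.8162).
Back-substitute: x_2 = 4.8162/3.5989 = 1.3382.
x_1 = (1.5275 + 0.2182·1.3382)/4.5826 = 0.3971.

x = (0.3971, 1.3382)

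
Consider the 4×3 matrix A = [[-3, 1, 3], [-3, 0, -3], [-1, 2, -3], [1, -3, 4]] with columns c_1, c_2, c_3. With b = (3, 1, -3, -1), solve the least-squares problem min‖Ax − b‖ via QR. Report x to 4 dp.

q_1 = c_1/‖c_1‖ = (-3, -3, -1, 1)/4.4721 = (-0.6708, -0.6708, -0.2236, 0.2236).
r_{12} = q_1·c_2 = -1.7889.
u_2 = c_2 + 1.7889·q_1 = (-0.2000, -1.2000, 1.6000, -2.6000).
‖u_2‖ = 3.2863, so q_2 = (-0.0609, -0.3651, 0.4869, -0.7912).
r_{13} = q_1·c_3 = 1.5652; r_{23} = q_2·c_3 = -3.7123.
u_3 = c_3 − 1.5652·q_1 + 3.7123·q_2 = (3.8241, -3.3056, -0.8426, 0.7130).
‖u_3‖ = 5.1738, so q_3 = (0.7391, -0.6389, -0.1629, 0.1378).
Qᵀb = (-2.2361, -1.2172, 1.9292).
Back-substitute: x_3 = 1.9292/5.1738 = 0.3729.
x_2 = (-1.2172 + 3.7123·0.3729)/3.2863 = 0.0508.
x_1 = (-2.2361 + 1.7889·0.0508 − 1.5652·0.3729)/4.4721 = -0.6102.

x = (-0.6102, 0.0508, 0.3729)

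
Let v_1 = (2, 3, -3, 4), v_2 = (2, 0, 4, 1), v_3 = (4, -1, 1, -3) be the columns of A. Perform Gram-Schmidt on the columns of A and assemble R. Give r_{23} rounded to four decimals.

r_{23} = 1.7519

v_1 = (2, 3, -3, 4); ‖v_1‖ = 6.1644, so e_1 = (0.3244, 0.4867, -0.4867, 0.6489).
e_1·v_2 = 0.3244·2 + 0.4867·0 + (-0.4867)·4 + 0.6489·1 = -0.6489.
u_2 = v_2 + 0.6489·e_1 = (2.2105, 0.3158, 3.6842, 1.4211).
‖u_2‖ = 4.5364, so e_2 = (0.4873, 0.0696, 0.8121, 0.3133).
r_{23} = e_2·v_3 = 1.7519.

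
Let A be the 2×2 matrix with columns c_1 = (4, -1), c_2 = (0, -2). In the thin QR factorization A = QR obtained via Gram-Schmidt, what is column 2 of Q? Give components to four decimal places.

c_1 = (4, -1); ‖c_1‖ = 4.1231, so q_1 = (0.9701, -0.2425).
q_1·c_2 = 0.9701·0 + (-0.2425)·(-2) = 0.4851.
u_2 = c_2 − 0.4851·q_1 = (-0.4706, -1.8824).
‖u_2‖ = 1.9403, so q_2 = (-0.2425, -0.9701).

q_2 = (-0.2425, -0.9701)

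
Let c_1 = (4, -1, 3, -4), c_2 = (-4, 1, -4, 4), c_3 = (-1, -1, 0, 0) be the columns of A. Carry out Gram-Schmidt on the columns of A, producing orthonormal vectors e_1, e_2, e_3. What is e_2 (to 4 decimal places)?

e_1 = c_1/‖c_1‖ = (4, -1, 3, -4)/6.4807 = (0.6172, -0.1543, 0.4629, -0.6172).
r_{12} = e_1·c_2 = -6.9437.
u_2 = c_2 + 6.9437·e_1 = (0.2857, -0.0714, -0.7857, -0.2857).
‖u_2‖ = 0.8864, so e_2 = (0.3223, -0.0806, -0.8864, -0.3223).

e_2 = (0.3223, -0.0806, -0.8864, -0.3223)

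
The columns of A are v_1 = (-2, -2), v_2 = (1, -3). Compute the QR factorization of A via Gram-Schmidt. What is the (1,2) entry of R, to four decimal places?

r_{12} = 1.4142

v_1 = (-2, -2); ‖v_1‖ = 2.8284, so q_1 = (-0.7071, -0.7071).
r_{12} = q_1·v_2 = 1.4142.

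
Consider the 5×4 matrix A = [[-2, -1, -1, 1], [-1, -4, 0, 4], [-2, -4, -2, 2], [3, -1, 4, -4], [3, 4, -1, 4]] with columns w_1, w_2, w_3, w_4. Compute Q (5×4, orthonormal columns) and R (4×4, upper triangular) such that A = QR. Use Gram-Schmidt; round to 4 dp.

Q = [[-0.3849, 0.1276, 0.1272, 0.2609], [-0.1925, -0.5709, -0.2200, 0.7426], [-0.3849, -0.4164, -0.5894, -0.5570], [0.5774, -0.6448, 0.3169, -0.1606], [0.5774, 0.2619, -0.6983, 0.2107]], R = [[5.1962, 4.4264, 2.8868, -1.9245], [0.0000, 5.5143, -2.1359, 0.6381], [0.0000, 0.0000, 3.0174, -5.9924], [0.0000, 0.0000, 0.0000, 3.6028]]

q_1 = w_1/‖w_1‖ = (-2, -1, -2, 3, 3)/5.1962 = (-0.3849, -0.1925, -0.3849, 0.5774, 0.5774).
r_{12} = q_1·w_2 = 4.4264.
u_2 = w_2 − 4.4264·q_1 = (0.7037, -3.1481, -2.2963, -3.5556, 1.4444).
‖u_2‖ = 5.5143, so q_2 = (0.1276, -0.5709, -0.4164, -0.6448, 0.2619).
r_{13} = q_1·w_3 = 2.8868; r_{23} = q_2·w_3 = -2.1359.
u_3 = w_3 − 2.8868·q_1 + 2.1359·q_2 = (0.3837, -0.6638, -1.7783, 0.9562, -2.1072).
‖u_3‖ = 3.0174, so q_3 = (0.1272, -0.2200, -0.5894, 0.3169, -0.6983).
r_{14} = q_1·w_4 = -1.9245; r_{24} = q_2·w_4 = 0.6381; r_{34} = q_3·w_4 = -5.9924.
u_4 = w_4 + 1.9245·q_1 − 0.6381·q_2 + 5.9924·q_3 = (0.9398, 2.6756, -2.0067, -0.5786, 0.7592).
‖u_4‖ = 3.6028, so q_4 = (0.2609, 0.7426, -0.5570, -0.1606, 0.2107).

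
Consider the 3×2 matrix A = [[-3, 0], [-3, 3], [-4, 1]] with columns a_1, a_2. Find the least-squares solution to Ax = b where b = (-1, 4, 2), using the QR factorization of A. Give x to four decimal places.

x = (0.0702, 1.4912)

a_1 = (-3, -3, -4); ‖a_1‖ = 5.8310, so e_1 = (-0.5145, -0.5145, -0.6860).
e_1·a_2 = (-0.5145)·0 + (-0.5145)·3 + (-0.6860)·1 = -2.2295.
u_2 = a_2 + 2.2295·e_1 = (-1.1471, 1.8529, -0.5294).
‖u_2‖ = 2.2426, so e_2 = (-0.5115, 0.8262, -0.2361).
Qᵀb = (-2.9155, 3.3443).
Back-substitute: x_2 = 3.3443/2.2426 = 1.4912.
x_1 = (-2.9155 + 2.2295·1.4912)/5.8310 = 0.0702.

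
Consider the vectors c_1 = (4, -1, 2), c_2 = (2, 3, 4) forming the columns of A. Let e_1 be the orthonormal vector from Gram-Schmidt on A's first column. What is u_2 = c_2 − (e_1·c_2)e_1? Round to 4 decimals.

u_2 = (-0.4762, 3.6190, 2.7619)

c_1 = (4, -1, 2); ‖c_1‖ = 4.5826, so e_1 = (0.8729, -0.2182, 0.4364).
e_1·c_2 = 0.8729·2 + (-0.2182)·3 + 0.4364·4 = 2.8368.
u_2 = c_2 − 2.8368·e_1 = (-0.4762, 3.6190, 2.7619).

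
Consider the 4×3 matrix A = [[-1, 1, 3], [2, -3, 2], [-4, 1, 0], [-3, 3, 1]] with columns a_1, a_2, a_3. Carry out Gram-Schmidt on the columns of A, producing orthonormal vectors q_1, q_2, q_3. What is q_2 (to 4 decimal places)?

a_1 = (-1, 2, -4, -3); ‖a_1‖ = 5.4772, so q_1 = (-0.1826, 0.3651, -0.7303, -0.5477).
q_1·a_2 = (-0.1826)·1 + 0.3651·(-3) + (-0.7303)·1 + (-0.5477)·3 = -3.6515.
u_2 = a_2 + 3.6515·q_1 = (0.3333, -1.6667, -1.6667, 1.0000).
‖u_2‖ = 2.5820, so q_2 = (0.1291, -0.6455, -0.6455, 0.3873).

q_2 = (0.1291, -0.6455, -0.6455, 0.3873)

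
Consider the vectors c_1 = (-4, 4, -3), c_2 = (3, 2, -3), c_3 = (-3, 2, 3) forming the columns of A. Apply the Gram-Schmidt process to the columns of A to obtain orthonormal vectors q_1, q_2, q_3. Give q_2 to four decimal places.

q_1 = c_1/‖c_1‖ = (-4, 4, -3)/6.4031 = (-0.6247, 0.6247, -0.4685).
r_{12} = q_1·c_2 = 0.7809.
u_2 = c_2 − 0.7809·q_1 = (3.4878, 1.5122, -2.6341).
‖u_2‖ = 4.6250, so q_2 = (0.7541, 0.3270, -0.5696).

q_2 = (0.7541, 0.3270, -0.5696)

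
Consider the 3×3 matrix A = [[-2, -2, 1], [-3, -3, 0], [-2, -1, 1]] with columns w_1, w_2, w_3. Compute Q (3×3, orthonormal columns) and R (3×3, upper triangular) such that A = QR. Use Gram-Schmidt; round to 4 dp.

w_1 = (-2, -3, -2); ‖w_1‖ = 4.1231, so q_1 = (-0.4851, -0.7276, -0.4851).
q_1·w_2 = (-0.4851)·(-2) + (-0.7276)·(-3) + (-0.4851)·(-1) = 3.6380.
u_2 = w_2 − 3.6380·q_1 = (-0.2353, -0.3529, 0.7647).
‖u_2‖ = 0.8745, so q_2 = (-0.2691, -0.4036, 0.8745).
q_1·w_3 = (-0.4851)·1 + (-0.7276)·0 + (-0.4851)·1 = -0.9701; q_2·w_3 = (-0.2691)·1 + (-0.4036)·0 + 0.8745·1 = 0.6054.
u_3 = w_3 + 0.9701·q_1 − 0.6054·q_2 = (0.6923, -0.4615, 0.0000).
‖u_3‖ = 0.8321, so q_3 = (0.8321, -0.5547, 0.0000).

Q = [[-0.4851, -0.2691, 0.8321], [-0.7276, -0.4036, -0.5547], [-0.4851, 0.8745, 0.0000]], R = [[4.1231, 3.6380, -0.9701], [0.0000, 0.8745, 0.6054], [0.0000, 0.0000, 0.8321]]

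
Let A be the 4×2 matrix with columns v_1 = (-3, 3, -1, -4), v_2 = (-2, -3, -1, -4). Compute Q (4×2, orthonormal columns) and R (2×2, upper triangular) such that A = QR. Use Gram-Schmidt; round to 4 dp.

Q = [[-0.5071, -0.1620], [0.5071, -0.8503], [-0.1690, -0.1215], [-0.6761, -0.4859]], R = [[5.9161, 2.3664], [0.0000, 4.9396]]

v_1 = (-3, 3, -1, -4); ‖v_1‖ = 5.9161, so e_1 = (-0.5071, 0.5071, -0.1690, -0.6761).
e_1·v_2 = (-0.5071)·(-2) + 0.5071·(-3) + (-0.1690)·(-1) + (-0.6761)·(-4) = 2.3664.
u_2 = v_2 − 2.3664·e_1 = (-0.8000, -4.2000, -0.6000, -2.4000).
‖u_2‖ = 4.9396, so e_2 = (-0.1620, -0.8503, -0.1215, -0.4859).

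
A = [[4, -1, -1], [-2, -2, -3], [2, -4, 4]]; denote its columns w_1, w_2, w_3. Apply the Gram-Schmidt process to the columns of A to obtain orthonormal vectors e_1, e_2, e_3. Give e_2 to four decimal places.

e_1 = w_1/‖w_1‖ = (4, -2, 2)/4.8990 = (0.8165, -0.4082, 0.4082).
r_{12} = e_1·w_2 = -1.6330.
u_2 = w_2 + 1.6330·e_1 = (0.3333, -2.6667, -3.3333).
‖u_2‖ = 4.2817, so e_2 = (0.0778, -0.6228, -0.7785).

e_2 = (0.0778, -0.6228, -0.7785)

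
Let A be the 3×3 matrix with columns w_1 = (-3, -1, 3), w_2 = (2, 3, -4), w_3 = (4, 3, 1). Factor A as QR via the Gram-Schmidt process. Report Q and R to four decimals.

Q = [[-0.6882, -0.5468, 0.4767], [-0.2294, 0.7875, 0.5721], [0.6882, -0.2844, 0.6674]], R = [[4.3589, -4.8177, -2.7530], [0.0000, 2.4061, -0.1094], [0.0000, 0.0000, 4.2906]]

q_1 = w_1/‖w_1‖ = (-3, -1, 3)/4.3589 = (-0.6882, -0.2294, 0.6882).
r_{12} = q_1·w_2 = -4.8177.
u_2 = w_2 + 4.8177·q_1 = (-1.3158, 1.8947, -0.6842).
‖u_2‖ = 2.4061, so q_2 = (-0.5468, 0.7875, -0.2844).
r_{13} = q_1·w_3 = -2.7530; r_{23} = q_2·w_3 = -0.1094.
u_3 = w_3 + 2.7530·q_1 + 0.1094·q_2 = (2.0455, 2.4545, 2.8636).
‖u_3‖ = 4.2906, so q_3 = (0.4767, 0.5721, 0.6674).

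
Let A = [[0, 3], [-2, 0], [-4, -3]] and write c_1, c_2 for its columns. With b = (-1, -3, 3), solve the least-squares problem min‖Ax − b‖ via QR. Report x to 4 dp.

x = (0.1667, -0.7778)

c_1 = (0, -2, -4); ‖c_1‖ = 4.4721, so e_1 = (0.0000, -0.4472, -0.8944).
e_1·c_2 = 0.0000·3 + (-0.4472)·0 + (-0.8944)·(-3) = 2.6833.
u_2 = c_2 − 2.6833·e_1 = (3.0000, 1.2000, -0.6000).
‖u_2‖ = 3.2863, so e_2 = (0.9129, 0.3651, -0.1826).
Qᵀb = (-1.3416, -2.5560).
Back-substitute: x_2 = -2.5560/3.2863 = -0.7778.
x_1 = (-1.3416 − 2.6833·(-0.7778))/4.4721 = 0.1667.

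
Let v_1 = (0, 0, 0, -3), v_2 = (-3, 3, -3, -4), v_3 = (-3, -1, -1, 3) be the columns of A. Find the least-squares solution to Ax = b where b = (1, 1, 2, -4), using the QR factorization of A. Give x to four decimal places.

x = (0.9074, -0.0556, -0.5000)

v_1 = (0, 0, 0, -3); ‖v_1‖ = 3.0000, so q_1 = (0.0000, 0.0000, 0.0000, -1.0000).
q_1·v_2 = 0.0000·(-3) + 0.0000·3 + 0.0000·(-3) + (-1.0000)·(-4) = 4.0000.
u_2 = v_2 − 4.0000·q_1 = (-3.0000, 3.0000, -3.0000, 0.0000).
‖u_2‖ = 5.1962, so q_2 = (-0.5774, 0.5774, -0.5774, 0.0000).
q_1·v_3 = 0.0000·(-3) + 0.0000·(-1) + 0.0000·(-1) + (-1.0000)·3 = -3.0000; q_2·v_3 = (-0.5774)·(-3) + 0.5774·(-1) + (-0.5774)·(-1) + 0.0000·3 = 1.7321.
u_3 = v_3 + 3.0000·q_1 − 1.7321·q_2 = (-2.0000, -2.0000, 0.0000, 0.0000).
‖u_3‖ = 2.8284, so q_3 = (-0.7071, -0.7071, 0.0000, 0.0000).
Qᵀb = (4.0000, -1.1547, -1.4142).
Back-substitute: x_3 = -1.4142/2.8284 = -0.5000.
x_2 = (-1.1547 − 1.7321·(-0.5000))/5.1962 = -0.0556.
x_1 = (4.0000 − 4.0000·(-0.0556) + 3.0000·(-0.5000))/3.0000 = 0.9074.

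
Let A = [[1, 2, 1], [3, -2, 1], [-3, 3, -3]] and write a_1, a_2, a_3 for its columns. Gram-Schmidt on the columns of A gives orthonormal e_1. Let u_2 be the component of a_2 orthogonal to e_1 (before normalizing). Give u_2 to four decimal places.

a_1 = (1, 3, -3); ‖a_1‖ = 4.3589, so e_1 = (0.2294, 0.6882, -0.6882).
e_1·a_2 = 0.2294·2 + 0.6882·(-2) + (-0.6882)·3 = -2.9824.
u_2 = a_2 + 2.9824·e_1 = (2.6842, 0.0526, 0.9474).

u_2 = (2.6842, 0.0526, 0.9474)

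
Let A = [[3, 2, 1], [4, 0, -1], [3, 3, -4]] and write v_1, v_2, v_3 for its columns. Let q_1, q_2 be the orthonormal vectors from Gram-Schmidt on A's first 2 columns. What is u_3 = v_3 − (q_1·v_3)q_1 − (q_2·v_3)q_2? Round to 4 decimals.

u_3 = (2.5991, -0.6498, -1.7327)

q_1 = v_1/‖v_1‖ = (3, 4, 3)/5.8310 = (0.5145, 0.6860, 0.5145).
r_{12} = q_1·v_2 = 2.5725.
u_2 = v_2 − 2.5725·q_1 = (0.6765, -1.7647, 1.6765).
‖u_2‖ = 2.5263, so q_2 = (0.2678, -0.6985, 0.6636).
r_{13} = q_1·v_3 = -2.2295; r_{23} = q_2·v_3 = -1.6881.
u_3 = v_3 + 2.2295·q_1 + 1.6881·q_2 = (2.5991, -0.6498, -1.7327).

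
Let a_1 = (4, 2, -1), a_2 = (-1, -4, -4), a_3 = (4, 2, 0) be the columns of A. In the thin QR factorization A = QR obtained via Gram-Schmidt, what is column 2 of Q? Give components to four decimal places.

a_1 = (4, 2, -1); ‖a_1‖ = 4.5826, so e_1 = (0.8729, 0.4364, -0.2182).
e_1·a_2 = 0.8729·(-1) + 0.4364·(-4) + (-0.2182)·(-4) = -1.7457.
u_2 = a_2 + 1.7457·e_1 = (0.5238, -3.2381, -4.3810).
‖u_2‖ = 5.4729, so e_2 = (0.0957, -0.5917, -0.8005).

e_2 = (0.0957, -0.5917, -0.8005)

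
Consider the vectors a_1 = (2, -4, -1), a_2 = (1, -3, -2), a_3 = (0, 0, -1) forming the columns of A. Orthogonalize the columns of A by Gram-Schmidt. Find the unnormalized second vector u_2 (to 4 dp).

a_1 = (2, -4, -1); ‖a_1‖ = 4.5826, so e_1 = (0.4364, -0.8729, -0.2182).
e_1·a_2 = 0.4364·1 + (-0.8729)·(-3) + (-0.2182)·(-2) = 3.4915.
u_2 = a_2 − 3.4915·e_1 = (-0.5238, 0.0476, -1.2381).

u_2 = (-0.5238, 0.0476, -1.2381)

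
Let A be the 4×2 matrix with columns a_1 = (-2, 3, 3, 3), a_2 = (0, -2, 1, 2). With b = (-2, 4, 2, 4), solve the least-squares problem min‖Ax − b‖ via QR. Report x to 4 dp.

q_1 = a_1/‖a_1‖ = (-2, 3, 3, 3)/5.5678 = (-0.3592, 0.5388, 0.5388, 0.5388).
r_{12} = q_1·a_2 = 0.5388.
u_2 = a_2 − 0.5388·q_1 = (0.1935, -2.2903, 0.7097, 1.7097).
‖u_2‖ = 2.9512, so q_2 = (0.0656, -0.7761, 0.2405, 0.5793).
Qᵀb = (6.1066, -0.4372).
Back-substitute: x_2 = -0.4372/2.9512 = -0.1481.
x_1 = (6.1066 − 0.5388·(-0.1481))/5.5678 = 1.1111.

x = (1.1111, -0.1481)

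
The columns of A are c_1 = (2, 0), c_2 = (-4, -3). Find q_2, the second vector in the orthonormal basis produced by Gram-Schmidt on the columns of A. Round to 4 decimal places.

c_1 = (2, 0); ‖c_1‖ = 2.0000, so q_1 = (1.0000, 0.0000).
q_1·c_2 = 1.0000·(-4) + 0.0000·(-3) = -4.0000.
u_2 = c_2 + 4.0000·q_1 = (0.0000, -3.0000).
‖u_2‖ = 3.0000, so q_2 = (0.0000, -1.0000).

q_2 = (0.0000, -1.0000)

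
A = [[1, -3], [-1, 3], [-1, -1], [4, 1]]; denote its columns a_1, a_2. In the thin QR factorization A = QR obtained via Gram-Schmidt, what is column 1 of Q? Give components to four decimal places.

e_1 = (0.2294, -0.2294, -0.2294, 0.9177)

a_1 = (1, -1, -1, 4); ‖a_1‖ = 4.3589, so e_1 = (0.2294, -0.2294, -0.2294, 0.9177).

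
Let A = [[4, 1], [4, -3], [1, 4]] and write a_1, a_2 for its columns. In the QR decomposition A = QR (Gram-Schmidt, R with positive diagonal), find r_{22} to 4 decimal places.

a_1 = (4, 4, 1); ‖a_1‖ = 5.7446, so e_1 = (0.6963, 0.6963, 0.1741).
e_1·a_2 = 0.6963·1 + 0.6963·(-3) + 0.1741·4 = -0.6963.
u_2 = a_2 + 0.6963·e_1 = (1.4848, -2.5152, 4.1212).
r_{22} = ‖u_2‖ = 5.0513.

r_{22} = 5.0513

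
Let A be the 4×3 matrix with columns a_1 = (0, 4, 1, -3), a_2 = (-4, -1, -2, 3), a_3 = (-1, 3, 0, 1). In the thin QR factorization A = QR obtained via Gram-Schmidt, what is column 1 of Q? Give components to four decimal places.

q_1 = (0.0000, 0.7845, 0.1961, -0.5883)

a_1 = (0, 4, 1, -3); ‖a_1‖ = 5.0990, so q_1 = (0.0000, 0.7845, 0.1961, -0.5883).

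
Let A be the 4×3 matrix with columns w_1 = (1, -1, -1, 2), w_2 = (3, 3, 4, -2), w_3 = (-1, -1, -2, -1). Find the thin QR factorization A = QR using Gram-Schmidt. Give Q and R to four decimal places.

e_1 = w_1/‖w_1‖ = (1, -1, -1, 2)/2.6458 = (0.3780, -0.3780, -0.3780, 0.7559).
r_{12} = e_1·w_2 = -3.0237.
u_2 = w_2 + 3.0237·e_1 = (4.1429, 1.8571, 2.8571, 0.2857).
‖u_2‖ = 5.3719, so e_2 = (0.7712, 0.3457, 0.5319, 0.0532).
r_{13} = e_1·w_3 = 0.0000; r_{23} = e_2·w_3 = -2.2339.
u_3 = w_3 + 0.0000·e_1 + 2.2339·e_2 = (0.7228, -0.2277, -0.8119, -0.8812).
‖u_3‖ = 1.4177, so e_3 = (0.5098, -0.1606, -0.5727, -0.6216).

Q = [[0.3780, 0.7712, 0.5098], [-0.3780, 0.3457, -0.1606], [-0.3780, 0.5319, -0.5727], [0.7559, 0.0532, -0.6216]], R = [[2.6458, -3.0237, 0.0000], [0.0000, 5.3719, -2.2339], [0.0000, 0.0000, 1.4177]]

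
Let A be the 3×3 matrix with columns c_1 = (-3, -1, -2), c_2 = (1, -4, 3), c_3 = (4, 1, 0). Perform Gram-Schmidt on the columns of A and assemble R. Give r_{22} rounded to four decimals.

r_{22} = 4.9208

c_1 = (-3, -1, -2); ‖c_1‖ = 3.7417, so e_1 = (-0.8018, -0.2673, -0.5345).
e_1·c_2 = (-0.8018)·1 + (-0.2673)·(-4) + (-0.5345)·3 = -1.3363.
u_2 = c_2 + 1.3363·e_1 = (-0.0714, -4.3571, 2.2857).
r_{22} = ‖u_2‖ = 4.9208.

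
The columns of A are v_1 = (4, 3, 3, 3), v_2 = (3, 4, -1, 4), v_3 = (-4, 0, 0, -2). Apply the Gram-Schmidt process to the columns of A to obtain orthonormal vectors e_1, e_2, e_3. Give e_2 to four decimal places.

e_2 = (-0.0171, 0.4157, -0.8087, 0.4157)

e_1 = v_1/‖v_1‖ = (4, 3, 3, 3)/6.5574 = (0.6100, 0.4575, 0.4575, 0.4575).
r_{12} = e_1·v_2 = 5.0325.
u_2 = v_2 − 5.0325·e_1 = (-0.0698, 1.6977, -3.3023, 1.6977).
‖u_2‖ = 4.0834, so e_2 = (-0.0171, 0.4157, -0.8087, 0.4157).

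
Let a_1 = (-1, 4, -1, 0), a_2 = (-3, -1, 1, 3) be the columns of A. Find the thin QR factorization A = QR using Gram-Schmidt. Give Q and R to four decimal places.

Q = [[-0.2357, -0.6996], [0.9428, -0.1249], [-0.2357, 0.1999], [0.0000, 0.6746]], R = [[4.2426, -0.4714], [0.0000, 4.4472]]

a_1 = (-1, 4, -1, 0); ‖a_1‖ = 4.2426, so e_1 = (-0.2357, 0.9428, -0.2357, 0.0000).
e_1·a_2 = (-0.2357)·(-3) + 0.9428·(-1) + (-0.2357)·1 + 0.0000·3 = -0.4714.
u_2 = a_2 + 0.4714·e_1 = (-3.1111, -0.5556, 0.8889, 3.0000).
‖u_2‖ = 4.4472, so e_2 = (-0.6996, -0.1249, 0.1999, 0.6746).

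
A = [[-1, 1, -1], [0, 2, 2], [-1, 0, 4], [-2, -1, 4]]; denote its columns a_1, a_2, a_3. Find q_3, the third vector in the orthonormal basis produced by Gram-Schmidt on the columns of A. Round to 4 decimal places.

q_3 = (-0.7338, 0.4193, 0.5241, 0.1048)

a_1 = (-1, 0, -1, -2); ‖a_1‖ = 2.4495, so q_1 = (-0.4082, 0.0000, -0.4082, -0.8165).
q_1·a_2 = (-0.4082)·1 + 0.0000·2 + (-0.4082)·0 + (-0.8165)·(-1) = 0.4082.
u_2 = a_2 − 0.4082·q_1 = (1.1667, 2.0000, 0.1667, -0.6667).
‖u_2‖ = 2.4152, so q_2 = (0.4830, 0.8281, 0.0690, -0.2760).
q_1·a_3 = (-0.4082)·(-1) + 0.0000·2 + (-0.4082)·4 + (-0.8165)·4 = -4.4907; q_2·a_3 = 0.4830·(-1) + 0.8281·2 + 0.0690·4 + (-0.2760)·4 = 0.3450.
u_3 = a_3 + 4.4907·q_1 − 0.3450·q_2 = (-3.0000, 1.7143, 2.1429, 0.4286).
‖u_3‖ = 4.0883, so q_3 = (-0.7338, 0.4193, 0.5241, 0.1048).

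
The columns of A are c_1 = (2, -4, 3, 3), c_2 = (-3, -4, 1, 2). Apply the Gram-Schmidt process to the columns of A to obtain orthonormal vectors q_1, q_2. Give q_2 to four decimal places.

q_1 = c_1/‖c_1‖ = (2, -4, 3, 3)/6.1644 = (0.3244, -0.6489, 0.4867, 0.4867).
r_{12} = q_1·c_2 = 3.0822.
u_2 = c_2 − 3.0822·q_1 = (-4.0000, -2.0000, -0.5000, 0.5000).
‖u_2‖ = 4.5277, so q_2 = (-0.8835, -0.4417, -0.1104, 0.1104).

q_2 = (-0.8835, -0.4417, -0.1104, 0.1104)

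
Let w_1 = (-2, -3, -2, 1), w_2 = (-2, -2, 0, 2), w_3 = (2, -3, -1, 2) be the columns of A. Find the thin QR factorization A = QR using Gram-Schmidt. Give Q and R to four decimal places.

e_1 = w_1/‖w_1‖ = (-2, -3, -2, 1)/4.2426 = (-0.4714, -0.7071, -0.4714, 0.2357).
r_{12} = e_1·w_2 = 2.8284.
u_2 = w_2 − 2.8284·e_1 = (-0.6667, 0.0000, 1.3333, 1.3333).
‖u_2‖ = 2.0000, so e_2 = (-0.3333, 0.0000, 0.6667, 0.6667).
r_{13} = e_1·w_3 = 2.1213; r_{23} = e_2·w_3 = 0.0000.
u_3 = w_3 − 2.1213·e_1 + 0.0000·e_2 = (3.0000, -1.5000, 0.0000, 1.5000).
‖u_3‖ = 3.6742, so e_3 = (0.8165, -0.4082, 0.0000, 0.4082).

Q = [[-0.4714, -0.3333, 0.8165], [-0.7071, 0.0000, -0.4082], [-0.4714, 0.6667, 0.0000], [0.2357, 0.6667, 0.4082]], R = [[4.2426, 2.8284, 2.1213], [0.0000, 2.0000, 0.0000], [0.0000, 0.0000, 3.6742]]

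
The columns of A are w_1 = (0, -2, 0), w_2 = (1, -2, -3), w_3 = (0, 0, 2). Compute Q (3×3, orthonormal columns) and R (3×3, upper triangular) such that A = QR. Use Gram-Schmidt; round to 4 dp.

Q = [[0.0000, 0.3162, 0.9487], [-1.0000, 0.0000, 0.0000], [0.0000, -0.9487, 0.3162]], R = [[2.0000, 2.0000, 0.0000], [0.0000, 3.1623, -1.8974], [0.0000, 0.0000, 0.6325]]

w_1 = (0, -2, 0); ‖w_1‖ = 2.0000, so q_1 = (0.0000, -1.0000, 0.0000).
q_1·w_2 = 0.0000·1 + (-1.0000)·(-2) + 0.0000·(-3) = 2.0000.
u_2 = w_2 − 2.0000·q_1 = (1.0000, 0.0000, -3.0000).
‖u_2‖ = 3.1623, so q_2 = (0.3162, 0.0000, -0.9487).
q_1·w_3 = 0.0000·0 + (-1.0000)·0 + 0.0000·2 = 0.0000; q_2·w_3 = 0.3162·0 + 0.0000·0 + (-0.9487)·2 = -1.8974.
u_3 = w_3 + 0.0000·q_1 + 1.8974·q_2 = (0.6000, 0.0000, 0.2000).
‖u_3‖ = 0.6325, so q_3 = (0.9487, 0.0000, 0.3162).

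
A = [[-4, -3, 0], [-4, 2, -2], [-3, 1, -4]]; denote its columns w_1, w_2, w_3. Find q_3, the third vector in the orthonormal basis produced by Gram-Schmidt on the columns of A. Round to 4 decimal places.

q_3 = (0.0836, 0.5431, -0.8355)

q_1 = w_1/‖w_1‖ = (-4, -4, -3)/6.4031 = (-0.6247, -0.6247, -0.4685).
r_{12} = q_1·w_2 = 0.1562.
u_2 = w_2 − 0.1562·q_1 = (-2.9024, 2.0976, 1.0732).
‖u_2‖ = 3.7384, so q_2 = (-0.7764, 0.5611, 0.2871).
r_{13} = q_1·w_3 = 3.1235; r_{23} = q_2·w_3 = -2.2704.
u_3 = w_3 − 3.1235·q_1 + 2.2704·q_2 = (0.1885, 1.2251, -1.8848).
‖u_3‖ = 2.2559, so q_3 = (0.0836, 0.5431, -0.8355).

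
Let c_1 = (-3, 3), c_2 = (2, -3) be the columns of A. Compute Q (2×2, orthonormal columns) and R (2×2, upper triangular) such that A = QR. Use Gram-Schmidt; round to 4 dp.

c_1 = (-3, 3); ‖c_1‖ = 4.2426, so e_1 = (-0.7071, 0.7071).
e_1·c_2 = (-0.7071)·2 + 0.7071·(-3) = -3.5355.
u_2 = c_2 + 3.5355·e_1 = (-0.5000, -0.5000).
‖u_2‖ = 0.7071, so e_2 = (-0.7071, -0.7071).

Q = [[-0.7071, -0.7071], [0.7071, -0.7071]], R = [[4.2426, -3.5355], [0.0000, 0.7071]]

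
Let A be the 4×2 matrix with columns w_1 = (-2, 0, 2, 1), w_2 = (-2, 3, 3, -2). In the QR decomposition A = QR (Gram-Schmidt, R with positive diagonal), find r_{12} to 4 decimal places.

r_{12} = 2.6667

q_1 = w_1/‖w_1‖ = (-2, 0, 2, 1)/3.0000 = (-0.6667, 0.0000, 0.6667, 0.3333).
r_{12} = q_1·w_2 = 2.6667.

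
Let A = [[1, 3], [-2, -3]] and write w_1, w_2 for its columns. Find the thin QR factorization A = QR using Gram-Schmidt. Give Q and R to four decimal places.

Q = [[0.4472, 0.8944], [-0.8944, 0.4472]], R = [[2.2361, 4.0249], [0.0000, 1.3416]]

e_1 = w_1/‖w_1‖ = (1, -2)/2.2361 = (0.4472, -0.8944).
r_{12} = e_1·w_2 = 4.0249.
u_2 = w_2 − 4.0249·e_1 = (1.2000, 0.6000).
‖u_2‖ = 1.3416, so e_2 = (0.8944, 0.4472).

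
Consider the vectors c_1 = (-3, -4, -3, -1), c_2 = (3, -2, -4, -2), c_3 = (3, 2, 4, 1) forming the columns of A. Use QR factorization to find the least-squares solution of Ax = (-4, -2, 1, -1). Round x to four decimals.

e_1 = c_1/‖c_1‖ = (-3, -4, -3, -1)/5.9161 = (-0.5071, -0.6761, -0.5071, -0.1690).
r_{12} = e_1·c_2 = 2.1974.
u_2 = c_2 − 2.1974·e_1 = (4.1143, -0.5143, -2.8857, -1.6286).
‖u_2‖ = 5.3077, so e_2 = (0.7752, -0.0969, -0.5437, -0.3068).
r_{13} = e_1·c_3 = -5.0709; r_{23} = e_2·c_3 = -0.3499.
u_3 = c_3 + 5.0709·e_1 + 0.3499·e_2 = (0.6998, -1.4625, 1.2383, 0.0355).
‖u_3‖ = 2.0404, so e_3 = (0.3430, -0.7168, 0.6069, 0.0174).
Qᵀb = (3.0426, -3.1437, 0.6511).
Back-substitute: x_3 = 0.6511/2.0404 = 0.3191.
x_2 = (-3.1437 + 0.3499·0.3191)/5.3077 = -0.5713.
x_1 = (3.0426 − 2.1974·(-0.5713) + 5.0709·0.3191)/5.9161 = 1.0000.

x = (1.0000, -0.5713, 0.3191)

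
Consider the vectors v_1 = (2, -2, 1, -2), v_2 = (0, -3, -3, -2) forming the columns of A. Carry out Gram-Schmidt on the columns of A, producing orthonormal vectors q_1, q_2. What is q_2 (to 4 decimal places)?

v_1 = (2, -2, 1, -2); ‖v_1‖ = 3.6056, so q_1 = (0.5547, -0.5547, 0.2774, -0.5547).
q_1·v_2 = 0.5547·0 + (-0.5547)·(-3) + 0.2774·(-3) + (-0.5547)·(-2) = 1.9415.
u_2 = v_2 − 1.9415·q_1 = (-1.0769, -1.9231, -3.5385, -0.9231).
‖u_2‖ = 4.2698, so q_2 = (-0.2522, -0.4504, -0.8287, -0.2162).

q_2 = (-0.2522, -0.4504, -0.8287, -0.2162)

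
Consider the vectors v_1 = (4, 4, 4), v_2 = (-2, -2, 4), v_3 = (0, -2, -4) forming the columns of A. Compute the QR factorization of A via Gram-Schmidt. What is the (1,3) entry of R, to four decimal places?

v_1 = (4, 4, 4); ‖v_1‖ = 6.9282, so e_1 = (0.5774, 0.5774, 0.5774).
r_{13} = e_1·v_3 = -3.4641.

r_{13} = -3.4641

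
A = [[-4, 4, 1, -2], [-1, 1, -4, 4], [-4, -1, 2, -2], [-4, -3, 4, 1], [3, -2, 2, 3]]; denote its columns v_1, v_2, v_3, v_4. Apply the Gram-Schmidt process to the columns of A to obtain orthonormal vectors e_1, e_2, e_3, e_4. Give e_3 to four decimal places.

v_1 = (-4, -1, -4, -4, 3); ‖v_1‖ = 7.6158, so e_1 = (-0.5252, -0.1313, -0.5252, -0.5252, 0.3939).
e_1·v_2 = (-0.5252)·4 + (-0.1313)·1 + (-0.5252)·(-1) + (-0.5252)·(-3) + 0.3939·(-2) = -0.9191.
u_2 = v_2 + 0.9191·e_1 = (3.5172, 0.8793, -1.4828, -3.4828, -1.6379).
‖u_2‖ = 5.4914, so e_2 = (0.6405, 0.1601, -0.2700, -0.6342, -0.2983).
e_1·v_3 = (-0.5252)·1 + (-0.1313)·(-4) + (-0.5252)·2 + (-0.5252)·4 + 0.3939·2 = -2.3635; e_2·v_3 = 0.6405·1 + 0.1601·(-4) + (-0.2700)·2 + (-0.6342)·4 + (-0.2983)·2 = -3.6735.
u_3 = v_3 + 2.3635·e_1 + 3.6735·e_2 = (2.1115, -3.7221, -0.2333, 0.4288, 1.8353).
‖u_3‖ = 4.6818, so e_3 = (0.4510, -0.7950, -0.0498, 0.0916, 0.3920).

e_3 = (0.4510, -0.7950, -0.0498, 0.0916, 0.3920)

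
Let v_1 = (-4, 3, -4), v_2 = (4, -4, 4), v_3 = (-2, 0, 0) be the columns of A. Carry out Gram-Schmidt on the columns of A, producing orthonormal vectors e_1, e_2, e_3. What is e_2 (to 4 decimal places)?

v_1 = (-4, 3, -4); ‖v_1‖ = 6.4031, so e_1 = (-0.6247, 0.4685, -0.6247).
e_1·v_2 = (-0.6247)·4 + 0.4685·(-4) + (-0.6247)·4 = -6.8716.
u_2 = v_2 + 6.8716·e_1 = (-0.2927, -0.7805, -0.2927).
‖u_2‖ = 0.8835, so e_2 = (-0.3313, -0.8835, -0.3313).

e_2 = (-0.3313, -0.8835, -0.3313)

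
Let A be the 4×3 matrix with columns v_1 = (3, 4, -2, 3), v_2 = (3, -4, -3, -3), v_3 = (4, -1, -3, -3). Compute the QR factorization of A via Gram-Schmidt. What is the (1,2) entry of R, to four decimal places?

r_{12} = -1.6222

v_1 = (3, 4, -2, 3); ‖v_1‖ = 6.1644, so e_1 = (0.4867, 0.6489, -0.3244, 0.4867).
r_{12} = e_1·v_2 = -1.6222.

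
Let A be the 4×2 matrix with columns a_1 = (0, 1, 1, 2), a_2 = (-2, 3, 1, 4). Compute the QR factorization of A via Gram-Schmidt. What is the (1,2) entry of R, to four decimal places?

r_{12} = 4.8990

a_1 = (0, 1, 1, 2); ‖a_1‖ = 2.4495, so q_1 = (0.0000, 0.4082, 0.4082, 0.8165).
r_{12} = q_1·a_2 = 4.8990.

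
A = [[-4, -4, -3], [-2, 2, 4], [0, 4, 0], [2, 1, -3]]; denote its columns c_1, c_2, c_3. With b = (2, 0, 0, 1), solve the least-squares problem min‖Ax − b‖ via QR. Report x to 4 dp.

x = (-0.3261, 0.0839, -0.3258)

c_1 = (-4, -2, 0, 2); ‖c_1‖ = 4.8990, so q_1 = (-0.8165, -0.4082, 0.0000, 0.4082).
q_1·c_2 = (-0.8165)·(-4) + (-0.4082)·2 + 0.0000·4 + 0.4082·1 = 2.8577.
u_2 = c_2 − 2.8577·q_1 = (-1.6667, 3.1667, 4.0000, -0.1667).
‖u_2‖ = 5.3697, so q_2 = (-0.3104, 0.5897, 0.7449, -0.0310).
q_1·c_3 = (-0.8165)·(-3) + (-0.4082)·4 + 0.0000·0 + 0.4082·(-3) = -0.4082; q_2·c_3 = (-0.3104)·(-3) + 0.5897·4 + 0.7449·0 + (-0.0310)·(-3) = 3.3832.
u_3 = c_3 + 0.4082·q_1 − 3.3832·q_2 = (-2.2832, 1.8382, -2.5202, -2.7283).
‖u_3‖ = 4.7315, so q_3 = (-0.4826, 0.3885, -0.5326, -0.5766).
Qᵀb = (-1.2247, -0.6518, -1.5417).
Back-substitute: x_3 = -1.5417/4.7315 = -0.3258.
x_2 = (-0.6518 − 3.3832·(-0.3258))/5.3697 = 0.0839.
x_1 = (-1.2247 − 2.8577·0.0839 + 0.4082·(-0.3258))/4.8990 = -0.3261.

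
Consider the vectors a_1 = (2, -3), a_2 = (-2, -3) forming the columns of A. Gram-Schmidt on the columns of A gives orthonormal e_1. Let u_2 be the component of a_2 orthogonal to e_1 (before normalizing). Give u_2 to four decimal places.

u_2 = (-2.7692, -1.8462)

a_1 = (2, -3); ‖a_1‖ = 3.6056, so e_1 = (0.5547, -0.8321).
e_1·a_2 = 0.5547·(-2) + (-0.8321)·(-3) = 1.3868.
u_2 = a_2 − 1.3868·e_1 = (-2.7692, -1.8462).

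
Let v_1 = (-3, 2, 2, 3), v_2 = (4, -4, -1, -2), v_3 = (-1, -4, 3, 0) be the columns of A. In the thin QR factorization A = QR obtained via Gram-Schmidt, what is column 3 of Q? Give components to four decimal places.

e_3 = (-0.6046, -0.4075, 0.3671, -0.5776)

v_1 = (-3, 2, 2, 3); ‖v_1‖ = 5.0990, so e_1 = (-0.5883, 0.3922, 0.3922, 0.5883).
e_1·v_2 = (-0.5883)·4 + 0.3922·(-4) + 0.3922·(-1) + 0.5883·(-2) = -5.4913.
u_2 = v_2 + 5.4913·e_1 = (0.7692, -1.8462, 1.1538, 1.2308).
‖u_2‖ = 2.6165, so e_2 = (0.2940, -0.7056, 0.4410, 0.4704).
e_1·v_3 = (-0.5883)·(-1) + 0.3922·(-4) + 0.3922·3 + 0.5883·0 = 0.1961; e_2·v_3 = 0.2940·(-1) + (-0.7056)·(-4) + 0.4410·3 + 0.4704·0 = 3.8513.
u_3 = v_3 − 0.1961·e_1 − 3.8513·e_2 = (-2.0169, -1.3596, 1.2247, -1.9270).
‖u_3‖ = 3.3360, so e_3 = (-0.6046, -0.4075, 0.3671, -0.5776).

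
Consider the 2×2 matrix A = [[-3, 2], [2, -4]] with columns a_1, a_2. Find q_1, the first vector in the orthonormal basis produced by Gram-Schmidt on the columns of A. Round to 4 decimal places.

q_1 = (-0.8321, 0.5547)

a_1 = (-3, 2); ‖a_1‖ = 3.6056, so q_1 = (-0.8321, 0.5547).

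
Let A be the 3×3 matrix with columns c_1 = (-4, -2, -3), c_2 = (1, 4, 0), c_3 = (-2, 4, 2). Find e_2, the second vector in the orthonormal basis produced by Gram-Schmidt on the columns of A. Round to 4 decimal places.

c_1 = (-4, -2, -3); ‖c_1‖ = 5.3852, so e_1 = (-0.7428, -0.3714, -0.5571).
e_1·c_2 = (-0.7428)·1 + (-0.3714)·4 + (-0.5571)·0 = -2.2283.
u_2 = c_2 + 2.2283·e_1 = (-0.6552, 3.1724, -1.2414).
‖u_2‖ = 3.4691, so e_2 = (-0.1889, 0.9145, -0.3578).

e_2 = (-0.1889, 0.9145, -0.3578)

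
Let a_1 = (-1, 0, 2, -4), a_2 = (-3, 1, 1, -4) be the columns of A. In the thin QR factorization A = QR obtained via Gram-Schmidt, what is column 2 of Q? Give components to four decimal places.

a_1 = (-1, 0, 2, -4); ‖a_1‖ = 4.5826, so e_1 = (-0.2182, 0.0000, 0.4364, -0.8729).
e_1·a_2 = (-0.2182)·(-3) + 0.0000·1 + 0.4364·1 + (-0.8729)·(-4) = 4.5826.
u_2 = a_2 − 4.5826·e_1 = (-2.0000, 1.0000, -1.0000, 0.0000).
‖u_2‖ = 2.4495, so e_2 = (-0.8165, 0.4082, -0.4082, 0.0000).

e_2 = (-0.8165, 0.4082, -0.4082, 0.0000)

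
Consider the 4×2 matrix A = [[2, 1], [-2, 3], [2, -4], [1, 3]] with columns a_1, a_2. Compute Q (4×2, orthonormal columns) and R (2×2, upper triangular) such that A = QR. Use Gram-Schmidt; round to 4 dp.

Q = [[0.5547, 0.4446], [-0.5547, 0.3012], [0.5547, -0.4876], [0.2774, 0.6884]], R = [[3.6056, -2.4962], [0.0000, 5.3637]]

a_1 = (2, -2, 2, 1); ‖a_1‖ = 3.6056, so e_1 = (0.5547, -0.5547, 0.5547, 0.2774).
e_1·a_2 = 0.5547·1 + (-0.5547)·3 + 0.5547·(-4) + 0.2774·3 = -2.4962.
u_2 = a_2 + 2.4962·e_1 = (2.3846, 1.6154, -2.6154, 3.6923).
‖u_2‖ = 5.3637, so e_2 = (0.4446, 0.3012, -0.4876, 0.6884).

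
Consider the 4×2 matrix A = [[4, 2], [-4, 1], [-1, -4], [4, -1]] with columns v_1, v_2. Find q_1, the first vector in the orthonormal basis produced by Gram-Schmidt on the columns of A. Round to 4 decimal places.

v_1 = (4, -4, -1, 4); ‖v_1‖ = 7.0000, so q_1 = (0.5714, -0.5714, -0.1429, 0.5714).

q_1 = (0.5714, -0.5714, -0.1429, 0.5714)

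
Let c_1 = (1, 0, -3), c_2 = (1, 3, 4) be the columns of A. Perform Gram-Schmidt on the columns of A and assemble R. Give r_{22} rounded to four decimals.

c_1 = (1, 0, -3); ‖c_1‖ = 3.1623, so e_1 = (0.3162, 0.0000, -0.9487).
e_1·c_2 = 0.3162·1 + 0.0000·3 + (-0.9487)·4 = -3.4785.
u_2 = c_2 + 3.4785·e_1 = (2.1000, 3.0000, 0.7000).
r_{22} = ‖u_2‖ = 3.7283.

r_{22} = 3.7283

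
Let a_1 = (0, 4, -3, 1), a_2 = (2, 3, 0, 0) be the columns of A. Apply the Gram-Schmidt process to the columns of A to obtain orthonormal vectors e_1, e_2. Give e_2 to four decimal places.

e_2 = (0.7322, 0.4224, 0.5069, -0.1690)

e_1 = a_1/‖a_1‖ = (0, 4, -3, 1)/5.0990 = (0.0000, 0.7845, -0.5883, 0.1961).
r_{12} = e_1·a_2 = 2.3534.
u_2 = a_2 − 2.3534·e_1 = (2.0000, 1.1538, 1.3846, -0.4615).
‖u_2‖ = 2.7316, so e_2 = (0.7322, 0.4224, 0.5069, -0.1690).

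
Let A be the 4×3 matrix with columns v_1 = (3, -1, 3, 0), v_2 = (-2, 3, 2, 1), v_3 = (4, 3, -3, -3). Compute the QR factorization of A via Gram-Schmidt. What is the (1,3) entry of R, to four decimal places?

v_1 = (3, -1, 3, 0); ‖v_1‖ = 4.3589, so e_1 = (0.6882, -0.2294, 0.6882, 0.0000).
r_{13} = e_1·v_3 = 0.0000.

r_{13} = 0.0000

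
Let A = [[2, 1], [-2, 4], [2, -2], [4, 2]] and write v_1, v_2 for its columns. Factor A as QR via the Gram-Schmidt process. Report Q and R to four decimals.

v_1 = (2, -2, 2, 4); ‖v_1‖ = 5.2915, so e_1 = (0.3780, -0.3780, 0.3780, 0.7559).
e_1·v_2 = 0.3780·1 + (-0.3780)·4 + 0.3780·(-2) + 0.7559·2 = -0.3780.
u_2 = v_2 + 0.3780·e_1 = (1.1429, 3.8571, -1.8571, 2.2857).
‖u_2‖ = 4.9857, so e_2 = (0.2292, 0.7736, -0.3725, 0.4585).

Q = [[0.3780, 0.2292], [-0.3780, 0.7736], [0.3780, -0.3725], [0.7559, 0.4585]], R = [[5.2915, -0.3780], [0.0000, 4.9857]]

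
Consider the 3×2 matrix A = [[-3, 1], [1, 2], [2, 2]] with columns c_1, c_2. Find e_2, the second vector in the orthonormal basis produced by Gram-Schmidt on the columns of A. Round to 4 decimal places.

e_2 = (0.5683, 0.6177, 0.5436)

e_1 = c_1/‖c_1‖ = (-3, 1, 2)/3.7417 = (-0.8018, 0.2673, 0.5345).
r_{12} = e_1·c_2 = 0.8018.
u_2 = c_2 − 0.8018·e_1 = (1.6429, 1.7857, 1.5714).
‖u_2‖ = 2.8909, so e_2 = (0.5683, 0.6177, 0.5436).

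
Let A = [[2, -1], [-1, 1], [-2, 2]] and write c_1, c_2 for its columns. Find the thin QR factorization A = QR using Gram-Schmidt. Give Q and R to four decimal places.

Q = [[0.6667, 0.7454], [-0.3333, 0.2981], [-0.6667, 0.5963]], R = [[3.0000, -2.3333], [0.0000, 0.7454]]

c_1 = (2, -1, -2); ‖c_1‖ = 3.0000, so q_1 = (0.6667, -0.3333, -0.6667).
q_1·c_2 = 0.6667·(-1) + (-0.3333)·1 + (-0.6667)·2 = -2.3333.
u_2 = c_2 + 2.3333·q_1 = (0.5556, 0.2222, 0.4444).
‖u_2‖ = 0.7454, so q_2 = (0.7454, 0.2981, 0.5963).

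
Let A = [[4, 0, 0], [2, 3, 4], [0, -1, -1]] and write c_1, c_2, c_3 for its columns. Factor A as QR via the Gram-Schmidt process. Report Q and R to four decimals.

Q = [[0.8944, -0.4191, -0.1562], [0.4472, 0.8381, 0.3123], [0.0000, -0.3492, 0.9370]], R = [[4.4721, 1.3416, 1.7889], [0.0000, 2.8636, 3.7017], [0.0000, 0.0000, 0.3123]]

c_1 = (4, 2, 0); ‖c_1‖ = 4.4721, so q_1 = (0.8944, 0.4472, 0.0000).
q_1·c_2 = 0.8944·0 + 0.4472·3 + 0.0000·(-1) = 1.3416.
u_2 = c_2 − 1.3416·q_1 = (-1.2000, 2.4000, -1.0000).
‖u_2‖ = 2.8636, so q_2 = (-0.4191, 0.8381, -0.3492).
q_1·c_3 = 0.8944·0 + 0.4472·4 + 0.0000·(-1) = 1.7889; q_2·c_3 = (-0.4191)·0 + 0.8381·4 + (-0.3492)·(-1) = 3.7017.
u_3 = c_3 − 1.7889·q_1 − 3.7017·q_2 = (-0.0488, 0.0976, 0.2927).
‖u_3‖ = 0.3123, so q_3 = (-0.1562, 0.3123, 0.9370).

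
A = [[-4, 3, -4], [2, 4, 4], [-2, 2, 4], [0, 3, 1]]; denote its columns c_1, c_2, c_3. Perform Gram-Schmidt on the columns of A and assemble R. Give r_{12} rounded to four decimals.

r_{12} = -1.6330

c_1 = (-4, 2, -2, 0); ‖c_1‖ = 4.8990, so e_1 = (-0.8165, 0.4082, -0.4082, 0.0000).
r_{12} = e_1·c_2 = -1.6330.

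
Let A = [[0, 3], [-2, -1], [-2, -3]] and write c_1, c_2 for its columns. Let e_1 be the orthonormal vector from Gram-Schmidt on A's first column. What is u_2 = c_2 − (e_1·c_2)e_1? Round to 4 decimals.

c_1 = (0, -2, -2); ‖c_1‖ = 2.8284, so e_1 = (0.0000, -0.7071, -0.7071).
e_1·c_2 = 0.0000·3 + (-0.7071)·(-1) + (-0.7071)·(-3) = 2.8284.
u_2 = c_2 − 2.8284·e_1 = (3.0000, 1.0000, -1.0000).

u_2 = (3.0000, 1.0000, -1.0000)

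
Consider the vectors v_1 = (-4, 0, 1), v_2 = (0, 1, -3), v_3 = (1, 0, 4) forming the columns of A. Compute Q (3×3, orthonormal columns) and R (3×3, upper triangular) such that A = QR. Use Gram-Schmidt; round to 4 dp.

q_1 = v_1/‖v_1‖ = (-4, 0, 1)/4.1231 = (-0.9701, 0.0000, 0.2425).
r_{12} = q_1·v_2 = -0.7276.
u_2 = v_2 + 0.7276·q_1 = (-0.7059, 1.0000, -2.8235).
‖u_2‖ = 3.0774, so q_2 = (-0.2294, 0.3249, -0.9175).
r_{13} = q_1·v_3 = 0.0000; r_{23} = q_2·v_3 = -3.8994.
u_3 = v_3 + 0.0000·q_1 + 3.8994·q_2 = (0.1056, 1.2671, 0.4224).
‖u_3‖ = 1.3398, so q_3 = (0.0788, 0.9457, 0.3152).

Q = [[-0.9701, -0.2294, 0.0788], [0.0000, 0.3249, 0.9457], [0.2425, -0.9175, 0.3152]], R = [[4.1231, -0.7276, 0.0000], [0.0000, 3.0774, -3.8994], [0.0000, 0.0000, 1.3398]]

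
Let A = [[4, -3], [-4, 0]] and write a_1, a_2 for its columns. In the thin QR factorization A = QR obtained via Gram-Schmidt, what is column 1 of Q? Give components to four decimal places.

a_1 = (4, -4); ‖a_1‖ = 5.6569, so q_1 = (0.7071, -0.7071).

q_1 = (0.7071, -0.7071)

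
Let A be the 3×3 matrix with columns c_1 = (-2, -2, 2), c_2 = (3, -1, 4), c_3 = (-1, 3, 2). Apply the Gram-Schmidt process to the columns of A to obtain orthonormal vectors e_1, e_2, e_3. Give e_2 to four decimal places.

c_1 = (-2, -2, 2); ‖c_1‖ = 3.4641, so e_1 = (-0.5774, -0.5774, 0.5774).
e_1·c_2 = (-0.5774)·3 + (-0.5774)·(-1) + 0.5774·4 = 1.1547.
u_2 = c_2 − 1.1547·e_1 = (3.6667, -0.3333, 3.3333).
‖u_2‖ = 4.9666, so e_2 = (0.7383, -0.0671, 0.6712).

e_2 = (0.7383, -0.0671, 0.6712)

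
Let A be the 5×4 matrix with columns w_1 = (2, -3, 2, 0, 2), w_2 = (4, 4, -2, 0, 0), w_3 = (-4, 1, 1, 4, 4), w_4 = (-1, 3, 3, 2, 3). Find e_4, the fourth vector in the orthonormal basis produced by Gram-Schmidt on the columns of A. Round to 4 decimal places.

e_4 = (-0.0448, 0.4631, 0.8365, -0.2726, -0.0971)

w_1 = (2, -3, 2, 0, 2); ‖w_1‖ = 4.5826, so e_1 = (0.4364, -0.6547, 0.4364, 0.0000, 0.4364).
e_1·w_2 = 0.4364·4 + (-0.6547)·4 + 0.4364·(-2) + 0.0000·0 + 0.4364·0 = -1.7457.
u_2 = w_2 + 1.7457·e_1 = (4.7619, 2.8571, -1.2381, 0.0000, 0.7619).
‖u_2‖ = 5.7404, so e_2 = (0.8295, 0.4977, -0.2157, 0.0000, 0.1327).
e_1·w_3 = 0.4364·(-4) + (-0.6547)·1 + 0.4364·1 + 0.0000·4 + 0.4364·4 = -0.2182; e_2·w_3 = 0.8295·(-4) + 0.4977·1 + (-0.2157)·1 + 0.0000·4 + 0.1327·4 = -2.5052.
u_3 = w_3 + 0.2182·e_1 + 2.5052·e_2 = (-1.8266, 2.1040, 0.5549, 4.0000, 4.4277).
‖u_3‖ = 6.6088, so e_3 = (-0.2764, 0.3184, 0.0840, 0.6053, 0.6700).
e_1·w_4 = 0.4364·(-1) + (-0.6547)·3 + 0.4364·3 + 0.0000·2 + 0.4364·3 = 0.2182; e_2·w_4 = 0.8295·(-1) + 0.4977·3 + (-0.2157)·3 + 0.0000·2 + 0.1327·3 = 0.4148; e_3·w_4 = (-0.2764)·(-1) + 0.3184·3 + 0.0840·3 + 0.6053·2 + 0.6700·3 = 4.7038.
u_4 = w_4 − 0.2182·e_1 − 0.4148·e_2 − 4.7038·e_3 = (-0.1392, 1.4389, 2.5993, -0.8470, -0.3017).
‖u_4‖ = 3.1071, so e_4 = (-0.0448, 0.4631, 0.8365, -0.2726, -0.0971).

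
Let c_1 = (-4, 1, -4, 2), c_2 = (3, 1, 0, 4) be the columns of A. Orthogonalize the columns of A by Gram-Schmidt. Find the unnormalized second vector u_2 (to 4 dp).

c_1 = (-4, 1, -4, 2); ‖c_1‖ = 6.0828, so e_1 = (-0.6576, 0.1644, -0.6576, 0.3288).
e_1·c_2 = (-0.6576)·3 + 0.1644·1 + (-0.6576)·0 + 0.3288·4 = -0.4932.
u_2 = c_2 + 0.4932·e_1 = (2.6757, 1.0811, -0.3243, 4.1622).

u_2 = (2.6757, 1.0811, -0.3243, 4.1622)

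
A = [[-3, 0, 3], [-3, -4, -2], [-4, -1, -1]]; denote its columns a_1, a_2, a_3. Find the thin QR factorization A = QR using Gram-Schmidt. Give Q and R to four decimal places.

a_1 = (-3, -3, -4); ‖a_1‖ = 5.8310, so q_1 = (-0.5145, -0.5145, -0.6860).
q_1·a_2 = (-0.5145)·0 + (-0.5145)·(-4) + (-0.6860)·(-1) = 2.7440.
u_2 = a_2 − 2.7440·q_1 = (1.4118, -2.5882, 0.8824).
‖u_2‖ = 3.0774, so q_2 = (0.4587, -0.8410, 0.2867).
q_1·a_3 = (-0.5145)·3 + (-0.5145)·(-2) + (-0.6860)·(-1) = 0.1715; q_2·a_3 = 0.4587·3 + (-0.8410)·(-2) + 0.2867·(-1) = 2.7716.
u_3 = a_3 − 0.1715·q_1 − 2.7716·q_2 = (1.8168, 0.4193, -1.6770).
‖u_3‖ = 2.5078, so q_3 = (0.7245, 0.1672, -0.6687).

Q = [[-0.5145, 0.4587, 0.7245], [-0.5145, -0.8410, 0.1672], [-0.6860, 0.2867, -0.6687]], R = [[5.8310, 2.7440, 0.1715], [0.0000, 3.0774, 2.7716], [0.0000, 0.0000, 2.5078]]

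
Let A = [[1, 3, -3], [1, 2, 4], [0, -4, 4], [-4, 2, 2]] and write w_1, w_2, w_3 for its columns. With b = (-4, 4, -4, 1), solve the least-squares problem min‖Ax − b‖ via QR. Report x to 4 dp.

x = (0.0795, 0.6307, 0.5057)

w_1 = (1, 1, 0, -4); ‖w_1‖ = 4.2426, so q_1 = (0.2357, 0.2357, 0.0000, -0.9428).
q_1·w_2 = 0.2357·3 + 0.2357·2 + 0.0000·(-4) + (-0.9428)·2 = -0.7071.
u_2 = w_2 + 0.7071·q_1 = (3.1667, 2.1667, -4.0000, 1.3333).
‖u_2‖ = 5.7009, so q_2 = (0.5555, 0.3801, -0.7016, 0.2339).
q_1·w_3 = 0.2357·(-3) + 0.2357·4 + 0.0000·4 + (-0.9428)·2 = -1.6499; q_2·w_3 = 0.5555·(-3) + 0.3801·4 + (-0.7016)·4 + 0.2339·2 = -2.4850.
u_3 = w_3 + 1.6499·q_1 + 2.4850·q_2 = (-1.2308, 5.3333, 2.2564, 1.0256).
‖u_3‖ = 6.0085, so q_3 = (-0.2048, 0.8876, 0.3755, 0.1707).
Qᵀb = (-0.9428, 2.3388, 3.0384).
Back-substitute: x_3 = 3.0384/6.0085 = 0.5057.
x_2 = (2.3388 + 2.4850·0.5057)/5.7009 = 0.6307.
x_1 = (-0.9428 + 0.7071·0.6307 + 1.6499·0.5057)/4.2426 = 0.0795.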